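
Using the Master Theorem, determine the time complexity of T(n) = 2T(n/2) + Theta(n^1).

Master Theorem for T(n) = 2T(n/2) + O(n^1):

a = 2, b = 2, c = 1
log_b(a) = log_2(2) = 1.0000

Case 2: c = 1 = log_2(2) = 1.0000
T(n) = O(n^1 log n) = O(n log n)

For T(n) = 2T(n/2) + O(n^1): log_2(2) = 1.0000. This is Case 2 of the Master Theorem (c = log_b(a), equal work at all levels), giving O(n log n).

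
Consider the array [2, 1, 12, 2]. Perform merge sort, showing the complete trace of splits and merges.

Merge sort trace:

Split: [2, 1, 12, 2] -> [2, 1] and [12, 2]
  Split: [2, 1] -> [2] and [1]
  Merge: [2] + [1] -> [1, 2]
  Split: [12, 2] -> [12] and [2]
  Merge: [12] + [2] -> [2, 12]
Merge: [1, 2] + [2, 12] -> [1, 2, 2, 12]

Final sorted array: [1, 2, 2, 12]

The merge sort proceeds by recursively splitting the array and merging sorted halves.
After all merges, the sorted array is [1, 2, 2, 12].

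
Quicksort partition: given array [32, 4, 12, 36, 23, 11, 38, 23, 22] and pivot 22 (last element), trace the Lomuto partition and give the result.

Lomuto partition with pivot = 22:

Initial array: [32, 4, 12, 36, 23, 11, 38, 23, 22]

arr[0]=32 > 22: no swap
arr[1]=4 <= 22: swap with position 0, array becomes [4, 32, 12, 36, 23, 11, 38, 23, 22]
arr[2]=12 <= 22: swap with position 1, array becomes [4, 12, 32, 36, 23, 11, 38, 23, 22]
arr[3]=36 > 22: no swap
arr[4]=23 > 22: no swap
arr[5]=11 <= 22: swap with position 2, array becomes [4, 12, 11, 36, 23, 32, 38, 23, 22]
arr[6]=38 > 22: no swap
arr[7]=23 > 22: no swap

Place pivot at position 3: [4, 12, 11, 22, 23, 32, 38, 23, 36]
Pivot position: 3

After partitioning with pivot 22, the array becomes [4, 12, 11, 22, 23, 32, 38, 23, 36]. The pivot is placed at index 3. All elements to the left of the pivot are <= 22, and all elements to the right are > 22.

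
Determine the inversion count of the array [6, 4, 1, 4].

Finding inversions in [6, 4, 1, 4]:

(0, 1): arr[0]=6 > arr[1]=4
(0, 2): arr[0]=6 > arr[2]=1
(0, 3): arr[0]=6 > arr[3]=4
(1, 2): arr[1]=4 > arr[2]=1

Total inversions: 4

The array has 4 inversion(s): (0,1), (0,2), (0,3), (1,2). Each pair (i,j) satisfies i < j and arr[i] > arr[j].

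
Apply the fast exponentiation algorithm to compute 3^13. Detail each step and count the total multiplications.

Computing 3^13 by squaring (build up from 3^1; each line after the first costs one multiplication):

3^1 = 3
3^2 = (3^1)^2 = 3^2 = 9
3^3 = 3 * 3^2 = 3 * 9 = 27
3^6 = (3^3)^2 = 27^2 = 729
3^12 = (3^6)^2 = 729^2 = 531441
3^13 = 3 * 3^12 = 3 * 531441 = 1594323

Result: 1594323
Multiplications needed: 5 (5 lines after 3^1)

3^13 = 1594323. Using exponentiation by squaring, this requires 5 multiplications. The key idea: if the exponent is even, square the half-power; if odd, multiply by the base once.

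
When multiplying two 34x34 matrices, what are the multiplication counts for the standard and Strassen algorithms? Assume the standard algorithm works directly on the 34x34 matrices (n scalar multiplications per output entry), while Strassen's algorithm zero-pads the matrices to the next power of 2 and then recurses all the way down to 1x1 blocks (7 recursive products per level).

Matrix multiplication for 34x34 matrices:

Strassen's algorithm requires power-of-2 dimensions. Pad 34x34 to 64x64 (next power of 2).

Standard algorithm: 34^3 = 39304 multiplications
Strassen's algorithm: 7^(log2(64)) = 7^6 = 117649 multiplications
Difference: 39304 - 117649 = -78345 (Strassen uses MORE here due to padding overhead — for small or just-over-power-of-2 n, padding can outweigh the per-level savings)

Standard: 39304 multiplications (34^3). Strassen: 117649 multiplications (7^6, after padding to 64x64). Strassen reduces 8 recursive multiplications to 7 at each level.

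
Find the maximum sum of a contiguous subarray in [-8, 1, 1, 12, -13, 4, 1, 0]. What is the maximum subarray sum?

Using Kadane's algorithm on [-8, 1, 1, 12, -13, 4, 1, 0]:

Scanning through the array:
Position 1 (value 1): max_ending_here = 1, max_so_far = 1
Position 2 (value 1): max_ending_here = 2, max_so_far = 2
Position 3 (value 12): max_ending_here = 14, max_so_far = 14
Position 4 (value -13): max_ending_here = 1, max_so_far = 14
Position 5 (value 4): max_ending_here = 5, max_so_far = 14
Position 6 (value 1): max_ending_here = 6, max_so_far = 14
Position 7 (value 0): max_ending_here = 6, max_so_far = 14

Maximum subarray: [1, 1, 12]
Maximum sum: 14

The maximum subarray is [1, 1, 12] with sum 14. This subarray runs from index 1 to index 3.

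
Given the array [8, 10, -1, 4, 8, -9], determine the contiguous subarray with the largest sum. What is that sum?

Using Kadane's algorithm on [8, 10, -1, 4, 8, -9]:

Scanning through the array:
Position 1 (value 10): max_ending_here = 18, max_so_far = 18
Position 2 (value -1): max_ending_here = 17, max_so_far = 18
Position 3 (value 4): max_ending_here = 21, max_so_far = 21
Position 4 (value 8): max_ending_here = 29, max_so_far = 29
Position 5 (value -9): max_ending_here = 20, max_so_far = 29

Maximum subarray: [8, 10, -1, 4, 8]
Maximum sum: 29

The maximum subarray is [8, 10, -1, 4, 8] with sum 29. This subarray runs from index 0 to index 4.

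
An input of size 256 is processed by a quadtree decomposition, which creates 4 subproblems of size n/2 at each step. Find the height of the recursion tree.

For divide and conquer with division factor 2:

Problem sizes at each level:
Level 0: 256
Level 1: 128
Level 2: 64
Level 3: 32
Level 4: 16
Level 5: 8
Level 6: 4
Level 7: 2
Level 8: 1

The root is level 0 and the size-1 base case is level 8 (the tree spans levels 0 through 8, i.e. 9 levels counting the root), so the depth is the number of divisions: log_2(256) = 8

The recursion tree depth is log_2(256) = 8. At each level, the problem size is divided by 2, so it takes 8 divisions to reduce to a base case of size 1. The algorithm makes 4 recursive calls at each level.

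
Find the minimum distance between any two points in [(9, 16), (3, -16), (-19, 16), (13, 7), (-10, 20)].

Computing all pairwise distances among 5 points:

d((9, 16), (3, -16)) = 32.5576
d((9, 16), (-19, 16)) = 28.0
d((9, 16), (13, 7)) = 9.8489 <-- minimum
d((9, 16), (-10, 20)) = 19.4165
d((3, -16), (-19, 16)) = 38.833
d((3, -16), (13, 7)) = 25.0799
d((3, -16), (-10, 20)) = 38.2753
d((-19, 16), (13, 7)) = 33.2415
d((-19, 16), (-10, 20)) = 9.8489 <-- minimum
d((13, 7), (-10, 20)) = 26.4197

Minimum distance: 9.8489 (tie among 2 pairs: (9, 16) and (13, 7); (-19, 16) and (-10, 20))

The minimum Euclidean distance is 9.8489. There is a tie: 2 pairs achieve this minimum — (9, 16) and (13, 7); (-19, 16) and (-10, 20). Any of these is a valid closest pair. For 5 points, brute-force pairwise comparison is shown above. For large n, the divide-and-conquer algorithm (sort by x, recurse on halves, check the dividing strip) achieves O(n log n).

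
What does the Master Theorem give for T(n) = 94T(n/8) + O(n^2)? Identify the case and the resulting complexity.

Master Theorem for T(n) = 94T(n/8) + O(n^2):

a = 94, b = 8, c = 2
log_b(a) = log_8(94) = 2.1849

Case 1: c = 2 < log_8(94) = 2.1849
T(n) = O(n^(log_8 94))

For T(n) = 94T(n/8) + O(n^2): log_8(94) = 2.1849. This is Case 1 of the Master Theorem (c < log_b(a), work dominated by leaves), giving O(n^(log_8 94)).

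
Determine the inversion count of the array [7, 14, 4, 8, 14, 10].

Finding inversions in [7, 14, 4, 8, 14, 10]:

(0, 2): arr[0]=7 > arr[2]=4
(1, 2): arr[1]=14 > arr[2]=4
(1, 3): arr[1]=14 > arr[3]=8
(1, 5): arr[1]=14 > arr[5]=10
(4, 5): arr[4]=14 > arr[5]=10

Total inversions: 5

The array has 5 inversion(s): (0,2), (1,2), (1,3), (1,5), (4,5). Each pair (i,j) satisfies i < j and arr[i] > arr[j].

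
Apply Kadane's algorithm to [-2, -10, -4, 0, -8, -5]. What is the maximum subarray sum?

Using Kadane's algorithm on [-2, -10, -4, 0, -8, -5]:

Scanning through the array:
Position 1 (value -10): max_ending_here = -10, max_so_far = -2
Position 2 (value -4): max_ending_here = -4, max_so_far = -2
Position 3 (value 0): max_ending_here = 0, max_so_far = 0
Position 4 (value -8): max_ending_here = -8, max_so_far = 0
Position 5 (value -5): max_ending_here = -5, max_so_far = 0

Maximum subarray: [0]
Maximum sum: 0

The maximum subarray is [0] with sum 0. This subarray runs from index 3 to index 3.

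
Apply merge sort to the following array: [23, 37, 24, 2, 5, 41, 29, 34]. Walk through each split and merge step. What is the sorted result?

Merge sort trace:

Split: [23, 37, 24, 2, 5, 41, 29, 34] -> [23, 37, 24, 2] and [5, 41, 29, 34]
  Split: [23, 37, 24, 2] -> [23, 37] and [24, 2]
    Split: [23, 37] -> [23] and [37]
    Merge: [23] + [37] -> [23, 37]
    Split: [24, 2] -> [24] and [2]
    Merge: [24] + [2] -> [2, 24]
  Merge: [23, 37] + [2, 24] -> [2, 23, 24, 37]
  Split: [5, 41, 29, 34] -> [5, 41] and [29, 34]
    Split: [5, 41] -> [5] and [41]
    Merge: [5] + [41] -> [5, 41]
    Split: [29, 34] -> [29] and [34]
    Merge: [29] + [34] -> [29, 34]
  Merge: [5, 41] + [29, 34] -> [5, 29, 34, 41]
Merge: [2, 23, 24, 37] + [5, 29, 34, 41] -> [2, 5, 23, 24, 29, 34, 37, 41]

Final sorted array: [2, 5, 23, 24, 29, 34, 37, 41]

The merge sort proceeds by recursively splitting the array and merging sorted halves.
After all merges, the sorted array is [2, 5, 23, 24, 29, 34, 37, 41].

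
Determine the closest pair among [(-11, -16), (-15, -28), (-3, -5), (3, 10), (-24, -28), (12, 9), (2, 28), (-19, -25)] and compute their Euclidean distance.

Computing all pairwise distances among 8 points:

d((-11, -16), (-15, -28)) = 12.6491
d((-11, -16), (-3, -5)) = 13.6015
d((-11, -16), (3, 10)) = 29.5296
d((-11, -16), (-24, -28)) = 17.6918
d((-11, -16), (12, 9)) = 33.9706
d((-11, -16), (2, 28)) = 45.8803
d((-11, -16), (-19, -25)) = 12.0416
d((-15, -28), (-3, -5)) = 25.9422
d((-15, -28), (3, 10)) = 42.0476
d((-15, -28), (-24, -28)) = 9.0
d((-15, -28), (12, 9)) = 45.8039
d((-15, -28), (2, 28)) = 58.5235
d((-15, -28), (-19, -25)) = 5.0 <-- minimum
d((-3, -5), (3, 10)) = 16.1555
d((-3, -5), (-24, -28)) = 31.1448
d((-3, -5), (12, 9)) = 20.5183
d((-3, -5), (2, 28)) = 33.3766
d((-3, -5), (-19, -25)) = 25.6125
d((3, 10), (-24, -28)) = 46.6154
d((3, 10), (12, 9)) = 9.0554
d((3, 10), (2, 28)) = 18.0278
d((3, 10), (-19, -25)) = 41.3401
d((-24, -28), (12, 9)) = 51.6236
d((-24, -28), (2, 28)) = 61.7414
d((-24, -28), (-19, -25)) = 5.831
d((12, 9), (2, 28)) = 21.4709
d((12, 9), (-19, -25)) = 46.0109
d((2, 28), (-19, -25)) = 57.0088

Closest pair: (-15, -28) and (-19, -25) with distance 5.0

The closest pair is (-15, -28) and (-19, -25) with Euclidean distance 5.0. For 8 points, brute-force pairwise comparison is shown above. For large n, the divide-and-conquer algorithm (sort by x, recurse on halves, check the dividing strip) achieves O(n log n).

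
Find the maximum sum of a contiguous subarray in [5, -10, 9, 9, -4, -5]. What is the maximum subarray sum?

Using Kadane's algorithm on [5, -10, 9, 9, -4, -5]:

Scanning through the array:
Position 1 (value -10): max_ending_here = -5, max_so_far = 5
Position 2 (value 9): max_ending_here = 9, max_so_far = 9
Position 3 (value 9): max_ending_here = 18, max_so_far = 18
Position 4 (value -4): max_ending_here = 14, max_so_far = 18
Position 5 (value -5): max_ending_here = 9, max_so_far = 18

Maximum subarray: [9, 9]
Maximum sum: 18

The maximum subarray is [9, 9] with sum 18. This subarray runs from index 2 to index 3.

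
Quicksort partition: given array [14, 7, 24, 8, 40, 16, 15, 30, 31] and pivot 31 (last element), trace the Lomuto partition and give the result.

Lomuto partition with pivot = 31:

Initial array: [14, 7, 24, 8, 40, 16, 15, 30, 31]

arr[0]=14 <= 31: swap with position 0, array becomes [14, 7, 24, 8, 40, 16, 15, 30, 31]
arr[1]=7 <= 31: swap with position 1, array becomes [14, 7, 24, 8, 40, 16, 15, 30, 31]
arr[2]=24 <= 31: swap with position 2, array becomes [14, 7, 24, 8, 40, 16, 15, 30, 31]
arr[3]=8 <= 31: swap with position 3, array becomes [14, 7, 24, 8, 40, 16, 15, 30, 31]
arr[4]=40 > 31: no swap
arr[5]=16 <= 31: swap with position 4, array becomes [14, 7, 24, 8, 16, 40, 15, 30, 31]
arr[6]=15 <= 31: swap with position 5, array becomes [14, 7, 24, 8, 16, 15, 40, 30, 31]
arr[7]=30 <= 31: swap with position 6, array becomes [14, 7, 24, 8, 16, 15, 30, 40, 31]

Place pivot at position 7: [14, 7, 24, 8, 16, 15, 30, 31, 40]
Pivot position: 7

After partitioning with pivot 31, the array becomes [14, 7, 24, 8, 16, 15, 30, 31, 40]. The pivot is placed at index 7. All elements to the left of the pivot are <= 31, and all elements to the right are > 31.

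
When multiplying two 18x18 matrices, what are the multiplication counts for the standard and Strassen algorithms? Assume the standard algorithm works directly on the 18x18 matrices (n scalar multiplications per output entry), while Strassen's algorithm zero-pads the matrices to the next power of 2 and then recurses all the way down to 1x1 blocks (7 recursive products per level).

Matrix multiplication for 18x18 matrices:

Strassen's algorithm requires power-of-2 dimensions. Pad 18x18 to 32x32 (next power of 2).

Standard algorithm: 18^3 = 5832 multiplications
Strassen's algorithm: 7^(log2(32)) = 7^5 = 16807 multiplications
Difference: 5832 - 16807 = -10975 (Strassen uses MORE here due to padding overhead — for small or just-over-power-of-2 n, padding can outweigh the per-level savings)

Standard: 5832 multiplications (18^3). Strassen: 16807 multiplications (7^5, after padding to 32x32). Strassen reduces 8 recursive multiplications to 7 at each level.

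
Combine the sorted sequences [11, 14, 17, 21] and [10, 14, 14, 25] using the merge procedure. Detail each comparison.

Merging process:

Compare 11 vs 10: take 10 from right. Merged: [10]
Compare 11 vs 14: take 11 from left. Merged: [10, 11]
Compare 14 vs 14: take 14 from left. Merged: [10, 11, 14]
Compare 17 vs 14: take 14 from right. Merged: [10, 11, 14, 14]
Compare 17 vs 14: take 14 from right. Merged: [10, 11, 14, 14, 14]
Compare 17 vs 25: take 17 from left. Merged: [10, 11, 14, 14, 14, 17]
Compare 21 vs 25: take 21 from left. Merged: [10, 11, 14, 14, 14, 17, 21]
Append remaining from right: [25]. Merged: [10, 11, 14, 14, 14, 17, 21, 25]

Final merged array: [10, 11, 14, 14, 14, 17, 21, 25]
Total comparisons: 7

The merged array is [10, 11, 14, 14, 14, 17, 21, 25], requiring 7 comparisons. The merge step runs in O(n) time where n is the total number of elements.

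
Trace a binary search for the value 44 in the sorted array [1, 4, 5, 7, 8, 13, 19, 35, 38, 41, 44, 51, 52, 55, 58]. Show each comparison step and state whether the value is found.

Binary search for 44 in [1, 4, 5, 7, 8, 13, 19, 35, 38, 41, 44, 51, 52, 55, 58]:

lo=0, hi=14, mid=7, arr[mid]=35 -> 35 < 44, search right half
lo=8, hi=14, mid=11, arr[mid]=51 -> 51 > 44, search left half
lo=8, hi=10, mid=9, arr[mid]=41 -> 41 < 44, search right half
lo=10, hi=10, mid=10, arr[mid]=44 -> Found target at index 10!

Binary search finds 44 at index 10 after 4 comparisons. The search repeatedly halves the search space by comparing with the middle element.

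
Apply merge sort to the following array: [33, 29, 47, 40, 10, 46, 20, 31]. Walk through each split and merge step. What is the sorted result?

Merge sort trace:

Split: [33, 29, 47, 40, 10, 46, 20, 31] -> [33, 29, 47, 40] and [10, 46, 20, 31]
  Split: [33, 29, 47, 40] -> [33, 29] and [47, 40]
    Split: [33, 29] -> [33] and [29]
    Merge: [33] + [29] -> [29, 33]
    Split: [47, 40] -> [47] and [40]
    Merge: [47] + [40] -> [40, 47]
  Merge: [29, 33] + [40, 47] -> [29, 33, 40, 47]
  Split: [10, 46, 20, 31] -> [10, 46] and [20, 31]
    Split: [10, 46] -> [10] and [46]
    Merge: [10] + [46] -> [10, 46]
    Split: [20, 31] -> [20] and [31]
    Merge: [20] + [31] -> [20, 31]
  Merge: [10, 46] + [20, 31] -> [10, 20, 31, 46]
Merge: [29, 33, 40, 47] + [10, 20, 31, 46] -> [10, 20, 29, 31, 33, 40, 46, 47]

Final sorted array: [10, 20, 29, 31, 33, 40, 46, 47]

The merge sort proceeds by recursively splitting the array and merging sorted halves.
After all merges, the sorted array is [10, 20, 29, 31, 33, 40, 46, 47].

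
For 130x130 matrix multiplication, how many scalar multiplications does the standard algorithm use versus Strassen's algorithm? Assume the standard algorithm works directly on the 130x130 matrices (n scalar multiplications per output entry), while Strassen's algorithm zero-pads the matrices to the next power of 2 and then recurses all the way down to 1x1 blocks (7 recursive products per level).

Matrix multiplication for 130x130 matrices:

Strassen's algorithm requires power-of-2 dimensions. Pad 130x130 to 256x256 (next power of 2).

Standard algorithm: 130^3 = 2197000 multiplications
Strassen's algorithm: 7^(log2(256)) = 7^8 = 5764801 multiplications
Difference: 2197000 - 5764801 = -3567801 (Strassen uses MORE here due to padding overhead — for small or just-over-power-of-2 n, padding can outweigh the per-level savings)

Standard: 2197000 multiplications (130^3). Strassen: 5764801 multiplications (7^8, after padding to 256x256). Strassen reduces 8 recursive multiplications to 7 at each level.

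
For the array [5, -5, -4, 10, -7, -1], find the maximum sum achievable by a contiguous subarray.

Using Kadane's algorithm on [5, -5, -4, 10, -7, -1]:

Scanning through the array:
Position 1 (value -5): max_ending_here = 0, max_so_far = 5
Position 2 (value -4): max_ending_here = -4, max_so_far = 5
Position 3 (value 10): max_ending_here = 10, max_so_far = 10
Position 4 (value -7): max_ending_here = 3, max_so_far = 10
Position 5 (value -1): max_ending_here = 2, max_so_far = 10

Maximum subarray: [10]
Maximum sum: 10

The maximum subarray is [10] with sum 10. This subarray runs from index 3 to index 3.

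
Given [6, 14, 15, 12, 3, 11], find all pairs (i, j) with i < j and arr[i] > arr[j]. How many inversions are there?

Finding inversions in [6, 14, 15, 12, 3, 11]:

(0, 4): arr[0]=6 > arr[4]=3
(1, 3): arr[1]=14 > arr[3]=12
(1, 4): arr[1]=14 > arr[4]=3
(1, 5): arr[1]=14 > arr[5]=11
(2, 3): arr[2]=15 > arr[3]=12
(2, 4): arr[2]=15 > arr[4]=3
(2, 5): arr[2]=15 > arr[5]=11
(3, 4): arr[3]=12 > arr[4]=3
(3, 5): arr[3]=12 > arr[5]=11

Total inversions: 9

The array has 9 inversion(s): (0,4), (1,3), (1,4), (1,5), (2,3), (2,4), (2,5), (3,4), (3,5). Each pair (i,j) satisfies i < j and arr[i] > arr[j].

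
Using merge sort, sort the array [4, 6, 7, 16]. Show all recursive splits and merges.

Merge sort trace:

Split: [4, 6, 7, 16] -> [4, 6] and [7, 16]
  Split: [4, 6] -> [4] and [6]
  Merge: [4] + [6] -> [4, 6]
  Split: [7, 16] -> [7] and [16]
  Merge: [7] + [16] -> [7, 16]
Merge: [4, 6] + [7, 16] -> [4, 6, 7, 16]

Final sorted array: [4, 6, 7, 16]

The merge sort proceeds by recursively splitting the array and merging sorted halves.
After all merges, the sorted array is [4, 6, 7, 16].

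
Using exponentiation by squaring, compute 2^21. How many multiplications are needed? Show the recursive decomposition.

Computing 2^21 by squaring (build up from 2^1; each line after the first costs one multiplication):

2^1 = 2
2^2 = (2^1)^2 = 2^2 = 4
2^4 = (2^2)^2 = 4^2 = 16
2^5 = 2 * 2^4 = 2 * 16 = 32
2^10 = (2^5)^2 = 32^2 = 1024
2^20 = (2^10)^2 = 1024^2 = 1048576
2^21 = 2 * 2^20 = 2 * 1048576 = 2097152

Result: 2097152
Multiplications needed: 6 (6 lines after 2^1)

2^21 = 2097152. Using exponentiation by squaring, this requires 6 multiplications. The key idea: if the exponent is even, square the half-power; if odd, multiply by the base once.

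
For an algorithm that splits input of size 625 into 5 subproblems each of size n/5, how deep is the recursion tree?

For divide and conquer with division factor 5:

Problem sizes at each level:
Level 0: 625
Level 1: 125
Level 2: 25
Level 3: 5
Level 4: 1

The root is level 0 and the size-1 base case is level 4 (the tree spans levels 0 through 4, i.e. 5 levels counting the root), so the depth is the number of divisions: log_5(625) = 4

The recursion tree depth is log_5(625) = 4. At each level, the problem size is divided by 5, so it takes 4 divisions to reduce to a base case of size 1. The algorithm makes 5 recursive calls at each level.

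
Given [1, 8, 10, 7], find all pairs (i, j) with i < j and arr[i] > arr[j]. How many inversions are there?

Finding inversions in [1, 8, 10, 7]:

(1, 3): arr[1]=8 > arr[3]=7
(2, 3): arr[2]=10 > arr[3]=7

Total inversions: 2

The array has 2 inversion(s): (1,3), (2,3). Each pair (i,j) satisfies i < j and arr[i] > arr[j].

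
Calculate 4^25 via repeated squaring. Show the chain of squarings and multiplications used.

Computing 4^25 by squaring (build up from 4^1; each line after the first costs one multiplication):

4^1 = 4
4^2 = (4^1)^2 = 4^2 = 16
4^3 = 4 * 4^2 = 4 * 16 = 64
4^6 = (4^3)^2 = 64^2 = 4096
4^12 = (4^6)^2 = 4096^2 = 16777216
4^24 = (4^12)^2 = 16777216^2 = 281474976710656
4^25 = 4 * 4^24 = 4 * 281474976710656 = 1125899906842624

Result: 1125899906842624
Multiplications needed: 6 (6 lines after 4^1)

4^25 = 1125899906842624. Using exponentiation by squaring, this requires 6 multiplications. The key idea: if the exponent is even, square the half-power; if odd, multiply by the base once.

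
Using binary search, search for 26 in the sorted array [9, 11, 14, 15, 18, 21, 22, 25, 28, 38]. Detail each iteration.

Binary search for 26 in [9, 11, 14, 15, 18, 21, 22, 25, 28, 38]:

lo=0, hi=9, mid=4, arr[mid]=18 -> 18 < 26, search right half
lo=5, hi=9, mid=7, arr[mid]=25 -> 25 < 26, search right half
lo=8, hi=9, mid=8, arr[mid]=28 -> 28 > 26, search left half
lo=8 > hi=7, target 26 not found

Binary search determines that 26 is not in the array after 3 comparisons. The search space was exhausted without finding the target.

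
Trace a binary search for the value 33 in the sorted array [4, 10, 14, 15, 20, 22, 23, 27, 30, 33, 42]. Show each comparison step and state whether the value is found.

Binary search for 33 in [4, 10, 14, 15, 20, 22, 23, 27, 30, 33, 42]:

lo=0, hi=10, mid=5, arr[mid]=22 -> 22 < 33, search right half
lo=6, hi=10, mid=8, arr[mid]=30 -> 30 < 33, search right half
lo=9, hi=10, mid=9, arr[mid]=33 -> Found target at index 9!

Binary search finds 33 at index 9 after 3 comparisons. The search repeatedly halves the search space by comparing with the middle element.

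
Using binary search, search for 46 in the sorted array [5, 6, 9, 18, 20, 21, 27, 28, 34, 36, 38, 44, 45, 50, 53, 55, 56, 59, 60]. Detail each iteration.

Binary search for 46 in [5, 6, 9, 18, 20, 21, 27, 28, 34, 36, 38, 44, 45, 50, 53, 55, 56, 59, 60]:

lo=0, hi=18, mid=9, arr[mid]=36 -> 36 < 46, search right half
lo=10, hi=18, mid=14, arr[mid]=53 -> 53 > 46, search left half
lo=10, hi=13, mid=11, arr[mid]=44 -> 44 < 46, search right half
lo=12, hi=13, mid=12, arr[mid]=45 -> 45 < 46, search right half
lo=13, hi=13, mid=13, arr[mid]=50 -> 50 > 46, search left half
lo=13 > hi=12, target 46 not found

Binary search determines that 46 is not in the array after 5 comparisons. The search space was exhausted without finding the target.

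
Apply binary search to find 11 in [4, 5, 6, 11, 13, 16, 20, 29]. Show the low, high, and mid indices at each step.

Binary search for 11 in [4, 5, 6, 11, 13, 16, 20, 29]:

lo=0, hi=7, mid=3, arr[mid]=11 -> Found target at index 3!

Binary search finds 11 at index 3 after 1 comparisons. The search repeatedly halves the search space by comparing with the middle element.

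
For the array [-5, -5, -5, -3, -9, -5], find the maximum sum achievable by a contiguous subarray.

Using Kadane's algorithm on [-5, -5, -5, -3, -9, -5]:

Scanning through the array:
Position 1 (value -5): max_ending_here = -5, max_so_far = -5
Position 2 (value -5): max_ending_here = -5, max_so_far = -5
Position 3 (value -3): max_ending_here = -3, max_so_far = -3
Position 4 (value -9): max_ending_here = -9, max_so_far = -3
Position 5 (value -5): max_ending_here = -5, max_so_far = -3

Maximum subarray: [-3]
Maximum sum: -3

The maximum subarray is [-3] with sum -3. This subarray runs from index 3 to index 3.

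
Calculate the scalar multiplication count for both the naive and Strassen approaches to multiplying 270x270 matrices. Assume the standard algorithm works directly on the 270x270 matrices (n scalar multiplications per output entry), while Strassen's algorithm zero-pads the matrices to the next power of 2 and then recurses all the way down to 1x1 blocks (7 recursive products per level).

Matrix multiplication for 270x270 matrices:

Strassen's algorithm requires power-of-2 dimensions. Pad 270x270 to 512x512 (next power of 2).

Standard algorithm: 270^3 = 19683000 multiplications
Strassen's algorithm: 7^(log2(512)) = 7^9 = 40353607 multiplications
Difference: 19683000 - 40353607 = -20670607 (Strassen uses MORE here due to padding overhead — for small or just-over-power-of-2 n, padding can outweigh the per-level savings)

Standard: 19683000 multiplications (270^3). Strassen: 40353607 multiplications (7^9, after padding to 512x512). Strassen reduces 8 recursive multiplications to 7 at each level.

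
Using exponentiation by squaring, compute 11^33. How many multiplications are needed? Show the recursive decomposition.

Computing 11^33 by squaring (build up from 11^1; each line after the first costs one multiplication):

11^1 = 11
11^2 = (11^1)^2 = 11^2 = 121
11^4 = (11^2)^2 = 121^2 = 14641
11^8 = (11^4)^2 = 14641^2 = 214358881
11^16 = (11^8)^2 = 214358881^2 = 45949729863572161
11^32 = (11^16)^2 = 45949729863572161^2 = 2111377674535255285545615254209921
11^33 = 11 * 11^32 = 11 * 2111377674535255285545615254209921 = 23225154419887808141001767796309131

Result: 23225154419887808141001767796309131
Multiplications needed: 6 (6 lines after 11^1)

11^33 = 23225154419887808141001767796309131. Using exponentiation by squaring, this requires 6 multiplications. The key idea: if the exponent is even, square the half-power; if odd, multiply by the base once.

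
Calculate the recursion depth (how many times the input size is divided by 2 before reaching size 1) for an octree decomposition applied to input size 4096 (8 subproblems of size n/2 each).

For divide and conquer with division factor 2:

Problem sizes at each level:
Level 0: 4096
Level 1: 2048
Level 2: 1024
Level 3: 512
Level 4: 256
Level 5: 128
Level 6: 64
Level 7: 32
Level 8: 16
Level 9: 8
Level 10: 4
Level 11: 2
Level 12: 1

The root is level 0 and the size-1 base case is level 12 (the tree spans levels 0 through 12, i.e. 13 levels counting the root), so the depth is the number of divisions: log_2(4096) = 12

The recursion tree depth is log_2(4096) = 12. At each level, the problem size is divided by 2, so it takes 12 divisions to reduce to a base case of size 1. The algorithm makes 8 recursive calls at each level.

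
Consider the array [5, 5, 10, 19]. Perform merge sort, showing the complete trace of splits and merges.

Merge sort trace:

Split: [5, 5, 10, 19] -> [5, 5] and [10, 19]
  Split: [5, 5] -> [5] and [5]
  Merge: [5] + [5] -> [5, 5]
  Split: [10, 19] -> [10] and [19]
  Merge: [10] + [19] -> [10, 19]
Merge: [5, 5] + [10, 19] -> [5, 5, 10, 19]

Final sorted array: [5, 5, 10, 19]

The merge sort proceeds by recursively splitting the array and merging sorted halves.
After all merges, the sorted array is [5, 5, 10, 19].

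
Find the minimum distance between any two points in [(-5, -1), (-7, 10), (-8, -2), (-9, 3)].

Computing all pairwise distances among 4 points:

d((-5, -1), (-7, 10)) = 11.1803
d((-5, -1), (-8, -2)) = 3.1623 <-- minimum
d((-5, -1), (-9, 3)) = 5.6569
d((-7, 10), (-8, -2)) = 12.0416
d((-7, 10), (-9, 3)) = 7.2801
d((-8, -2), (-9, 3)) = 5.099

Closest pair: (-5, -1) and (-8, -2) with distance 3.1623

The closest pair is (-5, -1) and (-8, -2) with Euclidean distance 3.1623. For 4 points, brute-force pairwise comparison is shown above. For large n, the divide-and-conquer algorithm (sort by x, recurse on halves, check the dividing strip) achieves O(n log n).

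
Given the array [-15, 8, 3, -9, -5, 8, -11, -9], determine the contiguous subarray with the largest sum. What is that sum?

Using Kadane's algorithm on [-15, 8, 3, -9, -5, 8, -11, -9]:

Scanning through the array:
Position 1 (value 8): max_ending_here = 8, max_so_far = 8
Position 2 (value 3): max_ending_here = 11, max_so_far = 11
Position 3 (value -9): max_ending_here = 2, max_so_far = 11
Position 4 (value -5): max_ending_here = -3, max_so_far = 11
Position 5 (value 8): max_ending_here = 8, max_so_far = 11
Position 6 (value -11): max_ending_here = -3, max_so_far = 11
Position 7 (value -9): max_ending_here = -9, max_so_far = 11

Maximum subarray: [8, 3]
Maximum sum: 11

The maximum subarray is [8, 3] with sum 11. This subarray runs from index 1 to index 2.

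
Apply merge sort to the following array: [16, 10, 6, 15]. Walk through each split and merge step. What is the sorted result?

Merge sort trace:

Split: [16, 10, 6, 15] -> [16, 10] and [6, 15]
  Split: [16, 10] -> [16] and [10]
  Merge: [16] + [10] -> [10, 16]
  Split: [6, 15] -> [6] and [15]
  Merge: [6] + [15] -> [6, 15]
Merge: [10, 16] + [6, 15] -> [6, 10, 15, 16]

Final sorted array: [6, 10, 15, 16]

The merge sort proceeds by recursively splitting the array and merging sorted halves.
After all merges, the sorted array is [6, 10, 15, 16].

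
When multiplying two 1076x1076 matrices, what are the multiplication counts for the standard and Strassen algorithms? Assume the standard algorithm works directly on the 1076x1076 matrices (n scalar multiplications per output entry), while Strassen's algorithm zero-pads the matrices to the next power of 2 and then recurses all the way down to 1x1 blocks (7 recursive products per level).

Matrix multiplication for 1076x1076 matrices:

Strassen's algorithm requires power-of-2 dimensions. Pad 1076x1076 to 2048x2048 (next power of 2).

Standard algorithm: 1076^3 = 1245766976 multiplications
Strassen's algorithm: 7^(log2(2048)) = 7^11 = 1977326743 multiplications
Difference: 1245766976 - 1977326743 = -731559767 (Strassen uses MORE here due to padding overhead — for small or just-over-power-of-2 n, padding can outweigh the per-level savings)

Standard: 1245766976 multiplications (1076^3). Strassen: 1977326743 multiplications (7^11, after padding to 2048x2048). Strassen reduces 8 recursive multiplications to 7 at each level.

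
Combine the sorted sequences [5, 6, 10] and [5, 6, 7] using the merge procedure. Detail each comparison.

Merging process:

Compare 5 vs 5: take 5 from left. Merged: [5]
Compare 6 vs 5: take 5 from right. Merged: [5, 5]
Compare 6 vs 6: take 6 from left. Merged: [5, 5, 6]
Compare 10 vs 6: take 6 from right. Merged: [5, 5, 6, 6]
Compare 10 vs 7: take 7 from right. Merged: [5, 5, 6, 6, 7]
Append remaining from left: [10]. Merged: [5, 5, 6, 6, 7, 10]

Final merged array: [5, 5, 6, 6, 7, 10]
Total comparisons: 5

The merged array is [5, 5, 6, 6, 7, 10], requiring 5 comparisons. The merge step runs in O(n) time where n is the total number of elements.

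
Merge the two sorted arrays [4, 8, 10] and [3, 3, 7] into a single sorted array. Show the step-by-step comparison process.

Merging process:

Compare 4 vs 3: take 3 from right. Merged: [3]
Compare 4 vs 3: take 3 from right. Merged: [3, 3]
Compare 4 vs 7: take 4 from left. Merged: [3, 3, 4]
Compare 8 vs 7: take 7 from right. Merged: [3, 3, 4, 7]
Append remaining from left: [8, 10]. Merged: [3, 3, 4, 7, 8, 10]

Final merged array: [3, 3, 4, 7, 8, 10]
Total comparisons: 4

The merged array is [3, 3, 4, 7, 8, 10], requiring 4 comparisons. The merge step runs in O(n) time where n is the total number of elements.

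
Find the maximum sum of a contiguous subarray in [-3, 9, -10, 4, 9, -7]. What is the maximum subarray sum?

Using Kadane's algorithm on [-3, 9, -10, 4, 9, -7]:

Scanning through the array:
Position 1 (value 9): max_ending_here = 9, max_so_far = 9
Position 2 (value -10): max_ending_here = -1, max_so_far = 9
Position 3 (value 4): max_ending_here = 4, max_so_far = 9
Position 4 (value 9): max_ending_here = 13, max_so_far = 13
Position 5 (value -7): max_ending_here = 6, max_so_far = 13

Maximum subarray: [4, 9]
Maximum sum: 13

The maximum subarray is [4, 9] with sum 13. This subarray runs from index 3 to index 4.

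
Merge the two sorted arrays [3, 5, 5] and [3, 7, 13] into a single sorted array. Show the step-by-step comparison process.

Merging process:

Compare 3 vs 3: take 3 from left. Merged: [3]
Compare 5 vs 3: take 3 from right. Merged: [3, 3]
Compare 5 vs 7: take 5 from left. Merged: [3, 3, 5]
Compare 5 vs 7: take 5 from left. Merged: [3, 3, 5, 5]
Append remaining from right: [7, 13]. Merged: [3, 3, 5, 5, 7, 13]

Final merged array: [3, 3, 5, 5, 7, 13]
Total comparisons: 4

The merged array is [3, 3, 5, 5, 7, 13], requiring 4 comparisons. The merge step runs in O(n) time where n is the total number of elements.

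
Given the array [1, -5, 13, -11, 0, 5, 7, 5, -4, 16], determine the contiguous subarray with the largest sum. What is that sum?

Using Kadane's algorithm on [1, -5, 13, -11, 0, 5, 7, 5, -4, 16]:

Scanning through the array:
Position 1 (value -5): max_ending_here = -4, max_so_far = 1
Position 2 (value 13): max_ending_here = 13, max_so_far = 13
Position 3 (value -11): max_ending_here = 2, max_so_far = 13
Position 4 (value 0): max_ending_here = 2, max_so_far = 13
Position 5 (value 5): max_ending_here = 7, max_so_far = 13
Position 6 (value 7): max_ending_here = 14, max_so_far = 14
Position 7 (value 5): max_ending_here = 19, max_so_far = 19
Position 8 (value -4): max_ending_here = 15, max_so_far = 19
Position 9 (value 16): max_ending_here = 31, max_so_far = 31

Maximum subarray: [13, -11, 0, 5, 7, 5, -4, 16]
Maximum sum: 31

The maximum subarray is [13, -11, 0, 5, 7, 5, -4, 16] with sum 31. This subarray runs from index 2 to index 9.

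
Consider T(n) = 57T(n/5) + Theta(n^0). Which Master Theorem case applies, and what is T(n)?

Master Theorem for T(n) = 57T(n/5) + O(n^0):

a = 57, b = 5, c = 0
log_b(a) = log_5(57) = 2.5121

Case 1: c = 0 < log_5(57) = 2.5121
T(n) = O(n^(log_5 57))

For T(n) = 57T(n/5) + O(n^0): log_5(57) = 2.5121. This is Case 1 of the Master Theorem (c < log_b(a), work dominated by leaves), giving O(n^(log_5 57)).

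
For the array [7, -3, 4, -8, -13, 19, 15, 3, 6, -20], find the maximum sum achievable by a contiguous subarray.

Using Kadane's algorithm on [7, -3, 4, -8, -13, 19, 15, 3, 6, -20]:

Scanning through the array:
Position 1 (value -3): max_ending_here = 4, max_so_far = 7
Position 2 (value 4): max_ending_here = 8, max_so_far = 8
Position 3 (value -8): max_ending_here = 0, max_so_far = 8
Position 4 (value -13): max_ending_here = -13, max_so_far = 8
Position 5 (value 19): max_ending_here = 19, max_so_far = 19
Position 6 (value 15): max_ending_here = 34, max_so_far = 34
Position 7 (value 3): max_ending_here = 37, max_so_far = 37
Position 8 (value 6): max_ending_here = 43, max_so_far = 43
Position 9 (value -20): max_ending_here = 23, max_so_far = 43

Maximum subarray: [19, 15, 3, 6]
Maximum sum: 43

The maximum subarray is [19, 15, 3, 6] with sum 43. This subarray runs from index 5 to index 8.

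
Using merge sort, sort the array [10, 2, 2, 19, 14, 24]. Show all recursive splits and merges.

Merge sort trace:

Split: [10, 2, 2, 19, 14, 24] -> [10, 2, 2] and [19, 14, 24]
  Split: [10, 2, 2] -> [10] and [2, 2]
    Split: [2, 2] -> [2] and [2]
    Merge: [2] + [2] -> [2, 2]
  Merge: [10] + [2, 2] -> [2, 2, 10]
  Split: [19, 14, 24] -> [19] and [14, 24]
    Split: [14, 24] -> [14] and [24]
    Merge: [14] + [24] -> [14, 24]
  Merge: [19] + [14, 24] -> [14, 19, 24]
Merge: [2, 2, 10] + [14, 19, 24] -> [2, 2, 10, 14, 19, 24]

Final sorted array: [2, 2, 10, 14, 19, 24]

The merge sort proceeds by recursively splitting the array and merging sorted halves.
After all merges, the sorted array is [2, 2, 10, 14, 19, 24].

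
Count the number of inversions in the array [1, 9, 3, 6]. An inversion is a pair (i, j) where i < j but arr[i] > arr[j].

Finding inversions in [1, 9, 3, 6]:

(1, 2): arr[1]=9 > arr[2]=3
(1, 3): arr[1]=9 > arr[3]=6

Total inversions: 2

The array has 2 inversion(s): (1,2), (1,3). Each pair (i,j) satisfies i < j and arr[i] > arr[j].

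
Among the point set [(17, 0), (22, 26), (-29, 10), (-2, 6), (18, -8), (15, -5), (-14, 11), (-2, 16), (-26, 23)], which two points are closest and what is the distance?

Computing all pairwise distances among 9 points:

d((17, 0), (22, 26)) = 26.4764
d((17, 0), (-29, 10)) = 47.0744
d((17, 0), (-2, 6)) = 19.9249
d((17, 0), (18, -8)) = 8.0623
d((17, 0), (15, -5)) = 5.3852
d((17, 0), (-14, 11)) = 32.8938
d((17, 0), (-2, 16)) = 24.8395
d((17, 0), (-26, 23)) = 48.7647
d((22, 26), (-29, 10)) = 53.4509
d((22, 26), (-2, 6)) = 31.241
d((22, 26), (18, -8)) = 34.2345
d((22, 26), (15, -5)) = 31.7805
d((22, 26), (-14, 11)) = 39.0
d((22, 26), (-2, 16)) = 26.0
d((22, 26), (-26, 23)) = 48.0937
d((-29, 10), (-2, 6)) = 27.2947
d((-29, 10), (18, -8)) = 50.3289
d((-29, 10), (15, -5)) = 46.4866
d((-29, 10), (-14, 11)) = 15.0333
d((-29, 10), (-2, 16)) = 27.6586
d((-29, 10), (-26, 23)) = 13.3417
d((-2, 6), (18, -8)) = 24.4131
d((-2, 6), (15, -5)) = 20.2485
d((-2, 6), (-14, 11)) = 13.0
d((-2, 6), (-2, 16)) = 10.0
d((-2, 6), (-26, 23)) = 29.4109
d((18, -8), (15, -5)) = 4.2426 <-- minimum
d((18, -8), (-14, 11)) = 37.2156
d((18, -8), (-2, 16)) = 31.241
d((18, -8), (-26, 23)) = 53.8238
d((15, -5), (-14, 11)) = 33.121
d((15, -5), (-2, 16)) = 27.0185
d((15, -5), (-26, 23)) = 49.6488
d((-14, 11), (-2, 16)) = 13.0
d((-14, 11), (-26, 23)) = 16.9706
d((-2, 16), (-26, 23)) = 25.0

Closest pair: (18, -8) and (15, -5) with distance 4.2426

The closest pair is (18, -8) and (15, -5) with Euclidean distance 4.2426. For 9 points, brute-force pairwise comparison is shown above. For large n, the divide-and-conquer algorithm (sort by x, recurse on halves, check the dividing strip) achieves O(n log n).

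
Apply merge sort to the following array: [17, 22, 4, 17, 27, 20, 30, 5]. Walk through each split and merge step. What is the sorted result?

Merge sort trace:

Split: [17, 22, 4, 17, 27, 20, 30, 5] -> [17, 22, 4, 17] and [27, 20, 30, 5]
  Split: [17, 22, 4, 17] -> [17, 22] and [4, 17]
    Split: [17, 22] -> [17] and [22]
    Merge: [17] + [22] -> [17, 22]
    Split: [4, 17] -> [4] and [17]
    Merge: [4] + [17] -> [4, 17]
  Merge: [17, 22] + [4, 17] -> [4, 17, 17, 22]
  Split: [27, 20, 30, 5] -> [27, 20] and [30, 5]
    Split: [27, 20] -> [27] and [20]
    Merge: [27] + [20] -> [20, 27]
    Split: [30, 5] -> [30] and [5]
    Merge: [30] + [5] -> [5, 30]
  Merge: [20, 27] + [5, 30] -> [5, 20, 27, 30]
Merge: [4, 17, 17, 22] + [5, 20, 27, 30] -> [4, 5, 17, 17, 20, 22, 27, 30]

Final sorted array: [4, 5, 17, 17, 20, 22, 27, 30]

The merge sort proceeds by recursively splitting the array and merging sorted halves.
After all merges, the sorted array is [4, 5, 17, 17, 20, 22, 27, 30].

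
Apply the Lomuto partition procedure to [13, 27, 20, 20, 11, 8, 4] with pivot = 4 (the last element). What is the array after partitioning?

Lomuto partition with pivot = 4:

Initial array: [13, 27, 20, 20, 11, 8, 4]

arr[0]=13 > 4: no swap
arr[1]=27 > 4: no swap
arr[2]=20 > 4: no swap
arr[3]=20 > 4: no swap
arr[4]=11 > 4: no swap
arr[5]=8 > 4: no swap

Place pivot at position 0: [4, 27, 20, 20, 11, 8, 13]
Pivot position: 0

After partitioning with pivot 4, the array becomes [4, 27, 20, 20, 11, 8, 13]. The pivot is placed at index 0. All elements to the left of the pivot are <= 4, and all elements to the right are > 4.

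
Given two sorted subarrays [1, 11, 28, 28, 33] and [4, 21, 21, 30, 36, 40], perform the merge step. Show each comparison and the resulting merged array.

Merging process:

Compare 1 vs 4: take 1 from left. Merged: [1]
Compare 11 vs 4: take 4 from right. Merged: [1, 4]
Compare 11 vs 21: take 11 from left. Merged: [1, 4, 11]
Compare 28 vs 21: take 21 from right. Merged: [1, 4, 11, 21]
Compare 28 vs 21: take 21 from right. Merged: [1, 4, 11, 21, 21]
Compare 28 vs 30: take 28 from left. Merged: [1, 4, 11, 21, 21, 28]
Compare 28 vs 30: take 28 from left. Merged: [1, 4, 11, 21, 21, 28, 28]
Compare 33 vs 30: take 30 from right. Merged: [1, 4, 11, 21, 21, 28, 28, 30]
Compare 33 vs 36: take 33 from left. Merged: [1, 4, 11, 21, 21, 28, 28, 30, 33]
Append remaining from right: [36, 40]. Merged: [1, 4, 11, 21, 21, 28, 28, 30, 33, 36, 40]

Final merged array: [1, 4, 11, 21, 21, 28, 28, 30, 33, 36, 40]
Total comparisons: 9

The merged array is [1, 4, 11, 21, 21, 28, 28, 30, 33, 36, 40], requiring 9 comparisons. The merge step runs in O(n) time where n is the total number of elements.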